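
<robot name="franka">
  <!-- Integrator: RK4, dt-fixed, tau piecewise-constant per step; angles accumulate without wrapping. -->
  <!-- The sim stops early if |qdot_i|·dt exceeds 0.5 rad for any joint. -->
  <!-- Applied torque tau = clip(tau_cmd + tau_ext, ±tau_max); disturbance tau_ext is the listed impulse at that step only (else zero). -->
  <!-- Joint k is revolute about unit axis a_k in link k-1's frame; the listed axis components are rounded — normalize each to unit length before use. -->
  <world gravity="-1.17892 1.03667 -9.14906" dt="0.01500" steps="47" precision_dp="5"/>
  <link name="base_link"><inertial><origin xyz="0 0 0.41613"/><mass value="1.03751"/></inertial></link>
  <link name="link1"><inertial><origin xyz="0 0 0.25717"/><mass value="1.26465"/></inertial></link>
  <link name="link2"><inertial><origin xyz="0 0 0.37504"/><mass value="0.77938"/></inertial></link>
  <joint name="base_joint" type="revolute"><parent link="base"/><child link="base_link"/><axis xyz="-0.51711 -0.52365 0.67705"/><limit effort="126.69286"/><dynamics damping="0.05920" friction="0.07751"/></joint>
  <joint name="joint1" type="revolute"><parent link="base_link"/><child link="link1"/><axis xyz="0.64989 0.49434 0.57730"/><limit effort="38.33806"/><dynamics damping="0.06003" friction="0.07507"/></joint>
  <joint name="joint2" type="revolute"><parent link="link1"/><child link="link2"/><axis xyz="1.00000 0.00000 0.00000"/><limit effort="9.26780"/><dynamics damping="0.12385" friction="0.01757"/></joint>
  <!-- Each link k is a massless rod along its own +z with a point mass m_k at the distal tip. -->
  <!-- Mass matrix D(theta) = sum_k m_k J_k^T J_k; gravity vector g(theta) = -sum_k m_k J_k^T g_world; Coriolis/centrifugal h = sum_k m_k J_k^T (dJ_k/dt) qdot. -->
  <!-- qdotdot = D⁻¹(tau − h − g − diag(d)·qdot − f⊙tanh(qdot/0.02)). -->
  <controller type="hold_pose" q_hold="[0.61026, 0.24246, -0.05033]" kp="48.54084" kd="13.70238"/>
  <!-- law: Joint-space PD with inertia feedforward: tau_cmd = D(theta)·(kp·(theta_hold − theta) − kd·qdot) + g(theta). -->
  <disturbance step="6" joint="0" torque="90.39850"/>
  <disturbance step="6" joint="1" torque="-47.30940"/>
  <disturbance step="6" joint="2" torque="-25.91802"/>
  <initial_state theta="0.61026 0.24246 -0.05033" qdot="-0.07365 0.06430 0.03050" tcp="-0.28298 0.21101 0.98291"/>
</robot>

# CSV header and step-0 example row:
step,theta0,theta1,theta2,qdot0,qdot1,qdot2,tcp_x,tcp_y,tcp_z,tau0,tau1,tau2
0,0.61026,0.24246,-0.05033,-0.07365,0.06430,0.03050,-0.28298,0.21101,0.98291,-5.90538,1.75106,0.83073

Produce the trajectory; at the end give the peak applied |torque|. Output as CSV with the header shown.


step,theta0,theta1,theta2,qdot0,qdot1,qdot2,tcp_x,tcp_y,tcp_z,tau0,tau1,tau2
1,0.60923,0.24320,-0.04988,-0.06401,0.03513,0.02956,-0.28188,0.21041,0.98332,-6.12145,1.87144,0.88506
2,0.60834,0.24358,-0.04945,-0.05329,0.01684,0.02664,-0.28104,0.20993,0.98364,-6.30754,1.97333,0.93185
3,0.60763,0.24377,-0.04909,-0.04039,0.01082,0.02114,-0.28042,0.20956,0.98388,-6.46747,2.05712,0.97191
4,0.60712,0.24392,-0.04881,-0.02835,0.00885,0.01583,-0.27996,0.20928,0.98406,-6.60417,2.12731,1.00591
5,0.60677,0.24404,-0.04861,-0.01853,0.00715,0.01159,-0.27964,0.20908,0.98419,-6.71961,2.18654,1.03456
6,0.60655,0.24413,-0.04846,-0.01104,0.00505,0.00817,-0.27943,0.20895,0.98427,83.58317,-38.33806,-9.26780
7,0.62329,0.24803,-0.03368,2.23908,0.50007,1.95847,-0.28585,0.20902,0.98202,-26.03379,10.90607,3.29939
8,0.65292,0.25389,-0.00777,1.71427,0.28960,1.49639,-0.29749,0.20932,0.97768,-23.19446,9.70338,3.04952
9,0.67544,0.25719,0.01181,1.29057,0.15345,1.11661,-0.30670,0.20968,0.97405,-20.74354,8.63365,2.80076
10,0.69221,0.25878,0.02625,0.94639,0.06082,0.81046,-0.31389,0.21006,0.97112,-18.63406,7.69532,2.56543
11,0.70430,0.25921,0.03655,0.66926,0.00234,0.56395,-0.31940,0.21042,0.96885,-16.82275,6.87600,2.34965
12,0.71272,0.25910,0.04347,0.45575,-0.01217,0.35971,-0.32345,0.21077,0.96716,-15.27061,6.15176,2.15611
13,0.71828,0.25890,0.04764,0.28514,-0.01492,0.19702,-0.32627,0.21113,0.96598,-13.94302,5.52401,1.98523
14,0.72152,0.25867,0.04963,0.14714,-0.01582,0.06976,-0.32806,0.21148,0.96523,-12.80949,4.98548,1.83603
15,0.72289,0.25842,0.04994,0.03609,-0.01715,-0.02680,-0.32900,0.21180,0.96484,-11.84346,4.52555,1.70522
16,0.72281,0.25820,0.04903,-0.04461,-0.00892,-0.09367,-0.32925,0.21207,0.96474,-11.04048,4.13506,1.58731
17,0.72168,0.25813,0.04727,-0.10673,-0.00298,-0.14096,-0.32893,0.21228,0.96488,-10.37187,3.80924,1.48671
18,0.71970,0.25809,0.04490,-0.15659,-0.00195,-0.17494,-0.32817,0.21243,0.96520,-9.80513,3.53549,1.40144
19,0.71707,0.25807,0.04209,-0.19488,-0.00181,-0.19929,-0.32707,0.21253,0.96567,-9.32574,3.30485,1.32955
20,0.71393,0.25804,0.03898,-0.22331,-0.00181,-0.21611,-0.32571,0.21257,0.96624,-8.92127,3.11089,1.26930
21,0.71043,0.25801,0.03565,-0.24354,-0.00181,-0.22693,-0.32415,0.21257,0.96689,-8.58098,2.94833,1.21913
22,0.70668,0.25799,0.03221,-0.25702,-0.00178,-0.23298,-0.32244,0.21254,0.96760,-8.29561,2.81260,1.17764
23,0.70277,0.25796,0.02870,-0.26497,-0.00174,-0.23522,-0.32065,0.21247,0.96834,-8.05716,2.69979,1.14361
24,0.69877,0.25794,0.02517,-0.26845,-0.00168,-0.23447,-0.31879,0.21238,0.96910,-7.85877,2.60652,1.11595
25,0.69474,0.25791,0.02168,-0.26832,-0.00160,-0.23138,-0.31690,0.21226,0.96986,-7.69453,2.52988,1.09375
26,0.69074,0.25789,0.01825,-0.26532,-0.00152,-0.22649,-0.31502,0.21213,0.97062,-7.55933,2.46734,1.07617
27,0.68680,0.25787,0.01490,-0.26007,-0.00144,-0.22024,-0.31315,0.21199,0.97136,-7.44882,2.41677,1.06252
28,0.68296,0.25785,0.01165,-0.25308,-0.00135,-0.21300,-0.31131,0.21184,0.97209,-7.35923,2.37631,1.05219
29,0.67922,0.25783,0.00852,-0.24478,-0.00126,-0.20505,-0.30953,0.21169,0.97279,-7.28733,2.34436,1.04465
30,0.67562,0.25782,0.00551,-0.23553,-0.00117,-0.19664,-0.30780,0.21153,0.97346,-7.23037,2.31958,1.03944
31,0.67217,0.25780,0.00263,-0.22561,-0.00108,-0.18795,-0.30613,0.21137,0.97411,-7.18596,2.30080,1.03618
32,0.66886,0.25779,-0.00013,-0.21528,-0.00100,-0.17915,-0.30453,0.21122,0.97472,-7.15209,2.28701,1.03453
33,0.66571,0.25777,-0.00275,-0.20473,-0.00092,-0.17035,-0.30301,0.21107,0.97530,-7.12701,2.27739,1.03421
34,0.66272,0.25776,-0.00524,-0.19411,-0.00084,-0.16166,-0.30156,0.21092,0.97585,-7.10925,2.27120,1.03497
35,0.65989,0.25775,-0.00760,-0.18356,-0.00076,-0.15314,-0.30019,0.21078,0.97637,-7.09753,2.26782,1.03660
36,0.65722,0.25774,-0.00983,-0.17317,-0.00069,-0.14484,-0.29889,0.21065,0.97685,-7.09079,2.26674,1.03893
37,0.65470,0.25773,-0.01194,-0.16303,-0.00063,-0.13682,-0.29766,0.21052,0.97731,-7.08810,2.26751,1.04180
38,0.65232,0.25772,-0.01393,-0.15318,-0.00057,-0.12910,-0.29651,0.21040,0.97773,-7.08869,2.26976,1.04508
39,0.65010,0.25772,-0.01581,-0.14369,-0.00051,-0.12170,-0.29543,0.21029,0.97813,-7.09190,2.27317,1.04867
40,0.64801,0.25771,-0.01759,-0.13458,-0.00045,-0.11463,-0.29442,0.21019,0.97850,-7.09718,2.27747,1.05248
41,0.64606,0.25770,-0.01925,-0.12587,-0.00040,-0.10790,-0.29347,0.21010,0.97884,-7.10407,2.28245,1.05643
42,0.64424,0.25770,-0.02082,-0.11757,-0.00035,-0.10150,-0.29258,0.21001,0.97916,-7.11217,2.28792,1.06046
43,0.64253,0.25769,-0.02230,-0.10969,-0.00031,-0.09543,-0.29176,0.20993,0.97946,-7.12115,2.29373,1.06451
44,0.64094,0.25769,-0.02369,-0.10223,-0.00027,-0.08969,-0.29099,0.20986,0.97973,-7.13075,2.29974,1.06854
45,0.63946,0.25769,-0.02499,-0.09519,-0.00023,-0.08426,-0.29028,0.20980,0.97998,-7.14074,2.30586,1.07253
46,0.63809,0.25768,-0.02622,-0.08855,-0.00019,-0.07914,-0.28961,0.20975,0.98022,-7.15094,2.31199,1.07644
47,0.63680,0.25768,-0.02737,-0.08231,-0.00016,-0.07432,-0.28900,0.20970,0.98043,,,
# max |tau| (N·m): 83.58317


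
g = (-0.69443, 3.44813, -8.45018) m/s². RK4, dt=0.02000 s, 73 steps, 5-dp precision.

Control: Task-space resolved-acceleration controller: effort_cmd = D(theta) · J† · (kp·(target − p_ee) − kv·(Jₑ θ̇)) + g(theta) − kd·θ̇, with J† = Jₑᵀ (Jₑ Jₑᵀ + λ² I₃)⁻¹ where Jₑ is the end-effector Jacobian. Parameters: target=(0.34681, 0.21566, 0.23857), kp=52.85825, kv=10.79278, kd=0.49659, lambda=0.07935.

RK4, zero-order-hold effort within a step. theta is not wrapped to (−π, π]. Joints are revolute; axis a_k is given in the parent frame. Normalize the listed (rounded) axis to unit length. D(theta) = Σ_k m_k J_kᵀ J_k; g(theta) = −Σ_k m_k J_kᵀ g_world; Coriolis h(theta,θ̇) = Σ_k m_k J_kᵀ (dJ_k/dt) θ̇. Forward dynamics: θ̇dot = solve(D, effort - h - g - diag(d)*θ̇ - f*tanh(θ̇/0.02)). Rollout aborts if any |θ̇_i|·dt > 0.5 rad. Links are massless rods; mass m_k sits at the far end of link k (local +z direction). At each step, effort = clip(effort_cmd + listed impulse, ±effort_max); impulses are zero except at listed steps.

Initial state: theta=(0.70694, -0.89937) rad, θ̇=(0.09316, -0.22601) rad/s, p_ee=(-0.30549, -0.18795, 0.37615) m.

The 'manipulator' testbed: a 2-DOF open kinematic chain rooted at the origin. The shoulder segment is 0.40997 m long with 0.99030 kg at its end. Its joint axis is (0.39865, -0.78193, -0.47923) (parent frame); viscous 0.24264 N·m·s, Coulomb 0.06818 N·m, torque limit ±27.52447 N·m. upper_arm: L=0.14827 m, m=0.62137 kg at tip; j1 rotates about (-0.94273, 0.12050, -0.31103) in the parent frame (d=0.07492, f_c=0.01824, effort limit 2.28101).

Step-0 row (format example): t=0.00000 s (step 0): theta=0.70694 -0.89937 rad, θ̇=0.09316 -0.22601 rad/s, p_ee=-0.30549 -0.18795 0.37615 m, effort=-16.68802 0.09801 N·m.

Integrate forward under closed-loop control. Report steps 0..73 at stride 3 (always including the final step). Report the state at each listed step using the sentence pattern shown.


t=0.06000 s (step 3): theta=0.63956 -0.95777 rad, θ̇=-2.05216 -1.06903 rad/s, p_ee=-0.27589 -0.19122 0.39028 m, effort=-9.26787 0.36995 N·m.
t=0.12000 s (step 6): theta=0.48530 -1.01804 rad, θ̇=-2.98708 -0.92314 rad/s, p_ee=-0.20922 -0.18814 0.42462 m, effort=-5.62658 0.25738 N·m.
t=0.18000 s (step 9): theta=0.29160 -1.06748 rad, θ̇=-3.42326 -0.71653 rad/s, p_ee=-0.12285 -0.17260 0.45815 m, effort=-3.11834 0.21595 N·m.
t=0.24000 s (step 12): theta=0.08056 -1.10342 rad, θ̇=-3.58209 -0.48129 rad/s, p_ee=-0.02768 -0.14295 0.47968 m, effort=-0.88156 0.20489 N·m.
t=0.30000 s (step 15): theta=-0.13352 -1.12538 rad, θ̇=-3.53032 -0.25845 rad/s, p_ee=0.06652 -0.10114 0.48423 m, effort=1.23129 0.20456 N·m.
t=0.36000 s (step 18): theta=-0.33902 -1.13533 rad, θ̇=-3.30081 -0.08542 rad/s, p_ee=0.15133 -0.05181 0.47176 m, effort=3.10537 0.20602 N·m.
t=0.42000 s (step 21): theta=-0.52647 -1.13716 rad, θ̇=-2.93593 -0.00198 rad/s, p_ee=0.22117 -0.00078 0.44614 m, effort=4.58737 0.22008 N·m.
t=0.48000 s (step 24): theta=-0.68943 -1.13634 rad, θ̇=-2.49227 0.02273 rad/s, p_ee=0.27425 0.04665 0.41310 m, effort=5.60229 0.23355 N·m.
t=0.54000 s (step 27): theta=-0.82491 -1.13462 rad, θ̇=-2.02744 0.03088 rad/s, p_ee=0.31190 0.08729 0.37856 m, effort=6.18059 0.23257 N·m.
t=0.60000 s (step 30): theta=-0.93314 -1.13289 rad, θ̇=-1.58881 0.02570 rad/s, p_ee=0.33726 0.11998 0.34676 m, effort=6.42449 0.22649 N·m.
t=0.66000 s (step 33): theta=-1.01666 -1.13162 rad, θ̇=-1.20595 0.01775 rad/s, p_ee=0.35375 0.14505 0.31989 m, effort=6.45412 0.21732 N·m.
t=0.72000 s (step 36): theta=-1.07923 -1.13078 rad, θ̇=-0.89106 0.01178 rad/s, p_ee=0.36427 0.16362 0.29854 m, effort=6.37063 0.20687 N·m.
t=0.78000 s (step 39): theta=-1.12496 -1.13025 rad, θ̇=-0.64373 0.00778 rad/s, p_ee=0.37094 0.17704 0.28233 m, effort=6.24320 0.19722 N·m.
t=0.84000 s (step 42): theta=-1.15771 -1.12991 rad, θ̇=-0.45633 0.00511 rad/s, p_ee=0.37516 0.18654 0.27044 m, effort=6.11177 0.18933 N·m.
t=0.90000 s (step 45): theta=-1.18074 -1.12970 rad, θ̇=-0.31830 0.00334 rad/s, p_ee=0.37787 0.19316 0.26193 m, effort=5.99545 0.18333 N·m.
t=0.96000 s (step 48): theta=-1.19670 -1.12957 rad, θ̇=-0.21895 0.00218 rad/s, p_ee=0.37961 0.19772 0.25597 m, effort=5.90076 0.17897 N·m.
t=1.02000 s (step 51): theta=-1.20762 -1.12948 rad, θ̇=-0.14875 0.00142 rad/s, p_ee=0.38073 0.20083 0.25186 m, effort=5.82767 0.17590 N·m.
t=1.08000 s (step 54): theta=-1.21500 -1.12943 rad, θ̇=-0.09994 0.00092 rad/s, p_ee=0.38146 0.20292 0.24907 m, effort=5.77328 0.17380 N·m.
t=1.14000 s (step 57): theta=-1.21993 -1.12939 rad, θ̇=-0.06647 0.00060 rad/s, p_ee=0.38194 0.20431 0.24720 m, effort=5.73394 0.17239 N·m.
t=1.20000 s (step 60): theta=-1.22320 -1.12937 rad, θ̇=-0.04390 0.00038 rad/s, p_ee=0.38225 0.20523 0.24596 m, effort=5.70649 0.17146 N·m.
t=1.26000 s (step 63): theta=-1.22536 -1.12936 rad, θ̇=-0.02929 0.00022 rad/s, p_ee=0.38245 0.20584 0.24514 m, effort=5.68939 0.17084 N·m.
t=1.32000 s (step 66): theta=-1.22683 -1.12935 rad, θ̇=-0.02057 0.00009 rad/s, p_ee=0.38259 0.20626 0.24458 m, effort=5.68185 0.17040 N·m.
t=1.38000 s (step 69): theta=-1.22791 -1.12935 rad, θ̇=-0.01566 -0.00001 rad/s, p_ee=0.38269 0.20656 0.24417 m, effort=5.68119 0.17004 N·m.
t=1.44000 s (step 72): theta=-1.22875 -1.12936 rad, θ̇=-0.01273 -0.00007 rad/s, p_ee=0.38277 0.20680 0.24385 m, effort=5.68384 0.16972 N·m.
t=1.46000 s (step 73): theta=-1.22900 -1.12936 rad, θ̇=-0.01200 -0.00009 rad/s, p_ee=0.38279 0.20687 0.24375 m.


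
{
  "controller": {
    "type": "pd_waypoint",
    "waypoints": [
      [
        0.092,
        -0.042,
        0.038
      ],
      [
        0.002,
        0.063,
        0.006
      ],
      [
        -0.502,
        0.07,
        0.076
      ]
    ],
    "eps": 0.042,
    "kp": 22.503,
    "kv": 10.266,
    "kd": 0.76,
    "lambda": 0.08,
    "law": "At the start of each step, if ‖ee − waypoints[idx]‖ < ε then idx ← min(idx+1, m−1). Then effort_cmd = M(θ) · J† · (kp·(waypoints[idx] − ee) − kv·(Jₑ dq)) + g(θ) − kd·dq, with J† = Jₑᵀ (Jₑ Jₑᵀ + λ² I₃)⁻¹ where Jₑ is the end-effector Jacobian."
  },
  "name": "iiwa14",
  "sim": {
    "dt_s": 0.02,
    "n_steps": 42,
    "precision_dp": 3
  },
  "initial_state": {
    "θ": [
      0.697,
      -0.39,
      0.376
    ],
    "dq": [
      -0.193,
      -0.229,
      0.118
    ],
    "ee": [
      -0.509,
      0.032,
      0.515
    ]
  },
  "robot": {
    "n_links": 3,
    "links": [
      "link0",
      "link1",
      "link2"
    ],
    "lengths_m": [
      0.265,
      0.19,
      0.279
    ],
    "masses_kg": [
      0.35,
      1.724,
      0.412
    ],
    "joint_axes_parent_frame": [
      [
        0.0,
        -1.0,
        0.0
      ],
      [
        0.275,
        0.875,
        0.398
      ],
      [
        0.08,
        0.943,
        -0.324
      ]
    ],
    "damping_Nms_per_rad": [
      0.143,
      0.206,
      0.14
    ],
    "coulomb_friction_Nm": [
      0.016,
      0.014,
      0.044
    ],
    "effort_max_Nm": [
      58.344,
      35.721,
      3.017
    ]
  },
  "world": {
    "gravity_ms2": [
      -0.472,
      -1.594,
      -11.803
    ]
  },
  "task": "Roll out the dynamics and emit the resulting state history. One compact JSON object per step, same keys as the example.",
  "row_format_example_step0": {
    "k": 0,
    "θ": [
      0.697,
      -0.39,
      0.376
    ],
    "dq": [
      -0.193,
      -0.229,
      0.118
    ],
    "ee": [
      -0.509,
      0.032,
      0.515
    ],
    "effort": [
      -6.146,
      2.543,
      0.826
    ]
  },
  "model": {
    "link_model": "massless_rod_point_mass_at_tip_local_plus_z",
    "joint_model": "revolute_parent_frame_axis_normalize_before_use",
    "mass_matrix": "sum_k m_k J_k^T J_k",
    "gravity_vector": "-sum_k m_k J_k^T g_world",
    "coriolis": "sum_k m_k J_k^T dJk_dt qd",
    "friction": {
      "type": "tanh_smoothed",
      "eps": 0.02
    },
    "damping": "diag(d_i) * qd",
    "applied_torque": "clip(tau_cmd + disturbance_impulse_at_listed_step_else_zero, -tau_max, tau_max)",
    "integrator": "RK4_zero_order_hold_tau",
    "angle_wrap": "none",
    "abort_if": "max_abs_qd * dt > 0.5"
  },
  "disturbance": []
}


{"k":1,"\u03b8":[0.695,-0.397,0.385],"dq":[-0.051,-0.445,0.799],"ee":[-0.508,0.032,0.516],"effort":[-6.633,2.804,0.314]}
{"k":2,"\u03b8":[0.696,-0.402,0.398],"dq":[0.161,-0.111,0.433],"ee":[-0.507,0.032,0.516],"effort":[-7.716,2.888,0.701]}
{"k":3,"\u03b8":[0.699,-0.407,0.41],"dq":[0.185,-0.391,0.822],"ee":[-0.508,0.032,0.514],"effort":[-8.007,3.206,0.439]}
{"k":4,"\u03b8":[0.704,-0.413,0.424],"dq":[0.309,-0.188,0.523],"ee":[-0.51,0.031,0.512],"effort":[-8.749,3.293,0.751]}
{"k":5,"\u03b8":[0.71,-0.419,0.437],"dq":[0.311,-0.404,0.795],"ee":[-0.512,0.031,0.509],"effort":[-8.964,3.531,0.568]}
{"k":6,"\u03b8":[0.717,-0.426,0.45],"dq":[0.389,-0.266,0.578],"ee":[-0.514,0.03,0.506],"effort":[-9.492,3.592,0.791]}
{"k":7,"\u03b8":[0.725,-0.433,0.464],"dq":[0.384,-0.425,0.771],"ee":[-0.518,0.03,0.502],"effort":[-9.67,3.765,0.66]}
{"k":8,"\u03b8":[0.733,-0.44,0.478],"dq":[0.432,-0.335,0.619],"ee":[-0.521,0.029,0.498],"effort":[-10.056,3.81,0.816]}
{"k":9,"\u03b8":[0.742,-0.448,0.492],"dq":[0.422,-0.451,0.752],"ee":[-0.525,0.029,0.493],"effort":[-10.215,3.936,0.724]}
{"k":10,"\u03b8":[0.75,-0.457,0.506],"dq":[0.448,-0.397,0.648],"ee":[-0.528,0.029,0.488],"effort":[-10.505,3.972,0.83]}
{"k":11,"\u03b8":[0.759,-0.466,0.519],"dq":[0.435,-0.481,0.736],"ee":[-0.532,0.028,0.483],"effort":[-10.652,4.064,0.769]}
{"k":12,"\u03b8":[0.768,-0.475,0.533],"dq":[0.445,-0.456,0.669],"ee":[-0.536,0.028,0.477],"effort":[-10.876,4.095,0.838]}
{"k":13,"\u03b8":[0.777,-0.485,0.547],"dq":[0.43,-0.518,0.724],"ee":[-0.54,0.028,0.472],"effort":[-11.012,4.163,0.8]}
{"k":14,"\u03b8":[0.785,-0.495,0.561],"dq":[0.428,-0.513,0.682],"ee":[-0.544,0.028,0.466],"effort":[-11.19,4.19,0.842]}
{"k":15,"\u03b8":[0.794,-0.506,0.575],"dq":[0.41,-0.561,0.713],"ee":[-0.548,0.028,0.46],"effort":[-11.315,4.238,0.82]}
{"k":16,"\u03b8":[0.802,-0.517,0.589],"dq":[0.399,-0.57,0.688],"ee":[-0.551,0.028,0.454],"effort":[-11.46,4.261,0.845]}
{"k":17,"\u03b8":[0.809,-0.529,0.603],"dq":[0.378,-0.61,0.704],"ee":[-0.555,0.028,0.448],"effort":[-11.572,4.295,0.832]}
{"k":18,"\u03b8":[0.817,-0.541,0.617],"dq":[0.36,-0.63,0.689],"ee":[-0.559,0.028,0.442],"effort":[-11.691,4.313,0.845]}
{"k":19,"\u03b8":[0.824,-0.554,0.631],"dq":[0.336,-0.666,0.696],"ee":[-0.562,0.028,0.436],"effort":[-11.79,4.335,0.838]}
{"k":20,"\u03b8":[0.83,-0.568,0.645],"dq":[0.313,-0.693,0.686],"ee":[-0.565,0.028,0.431],"effort":[-11.887,4.347,0.844]}
{"k":21,"\u03b8":[0.836,-0.582,0.659],"dq":[0.286,-0.729,0.687],"ee":[-0.569,0.028,0.425],"effort":[-11.972,4.359,0.84]}
{"k":22,"\u03b8":[0.842,-0.597,0.672],"dq":[0.258,-0.761,0.681],"ee":[-0.572,0.028,0.419],"effort":[-12.051,4.365,0.841]}
{"k":23,"\u03b8":[0.846,-0.613,0.686],"dq":[0.228,-0.797,0.678],"ee":[-0.574,0.029,0.413],"effort":[-12.121,4.369,0.837]}
{"k":24,"\u03b8":[0.851,-0.629,0.699],"dq":[0.197,-0.833,0.673],"ee":[-0.577,0.029,0.407],"effort":[-12.184,4.368,0.836]}
{"k":25,"\u03b8":[0.854,-0.646,0.713],"dq":[0.165,-0.872,0.669],"ee":[-0.58,0.03,0.402],"effort":[-12.239,4.364,0.832]}
{"k":26,"\u03b8":[0.857,-0.664,0.726],"dq":[0.131,-0.912,0.664],"ee":[-0.582,0.031,0.396],"effort":[-12.286,4.356,0.829]}
{"k":27,"\u03b8":[0.86,-0.683,0.739],"dq":[0.095,-0.954,0.659],"ee":[-0.584,0.032,0.391],"effort":[-12.325,4.345,0.824]}
{"k":28,"\u03b8":[0.861,-0.702,0.753],"dq":[0.059,-0.996,0.654],"ee":[-0.586,0.033,0.385],"effort":[-12.356,4.33,0.82]}
{"k":29,"\u03b8":[0.862,-0.722,0.766],"dq":[0.021,-1.041,0.649],"ee":[-0.588,0.034,0.38],"effort":[-12.38,4.312,0.815]}
{"k":30,"\u03b8":[0.862,-0.744,0.779],"dq":[-0.016,-1.084,0.643],"ee":[-0.589,0.035,0.375],"effort":[-12.399,4.288,0.81]}
{"k":31,"\u03b8":[0.861,-0.766,0.791],"dq":[-0.053,-1.128,0.639],"ee":[-0.59,0.037,0.37],"effort":[-12.413,4.262,0.803]}
{"k":32,"\u03b8":[0.86,-0.789,0.804],"dq":[-0.092,-1.175,0.634],"ee":[-0.592,0.038,0.365],"effort":[-12.417,4.234,0.796]}
{"k":33,"\u03b8":[0.857,-0.813,0.817],"dq":[-0.132,-1.224,0.629],"ee":[-0.592,0.04,0.36],"effort":[-12.412,4.203,0.79]}
{"k":34,"\u03b8":[0.854,-0.838,0.829],"dq":[-0.173,-1.274,0.624],"ee":[-0.593,0.042,0.355],"effort":[-12.398,4.17,0.783]}
{"k":35,"\u03b8":[0.851,-0.864,0.842],"dq":[-0.214,-1.325,0.618],"ee":[-0.594,0.044,0.35],"effort":[-12.374,4.133,0.776]}
{"k":36,"\u03b8":[0.846,-0.891,0.854],"dq":[-0.256,-1.376,0.612],"ee":[-0.594,0.046,0.346],"effort":[-12.342,4.094,0.769]}
{"k":37,"\u03b8":[0.84,-0.919,0.866],"dq":[-0.298,-1.428,0.607],"ee":[-0.594,0.049,0.341],"effort":[-12.299,4.052,0.762]}
{"k":38,"\u03b8":[0.834,-0.948,0.878],"dq":[-0.34,-1.48,0.601],"ee":[-0.593,0.052,0.337],"effort":[-12.248,4.007,0.754]}
{"k":39,"\u03b8":[0.827,-0.978,0.89],"dq":[-0.382,-1.531,0.595],"ee":[-0.593,0.055,0.332],"effort":[-12.186,3.96,0.747]}
{"k":40,"\u03b8":[0.819,-1.009,0.902],"dq":[-0.424,-1.583,0.589],"ee":[-0.592,0.058,0.328],"effort":[-12.115,3.912,0.739]}
{"k":41,"\u03b8":[0.81,-1.042,0.914],"dq":[-0.466,-1.633,0.583],"ee":[-0.591,0.061,0.324],"effort":[-12.034,3.861,0.732]}
{"k":42,"\u03b8":[0.8,-1.075,0.926],"dq":[-0.507,-1.683,0.576],"ee":[-0.589,0.065,0.32]}


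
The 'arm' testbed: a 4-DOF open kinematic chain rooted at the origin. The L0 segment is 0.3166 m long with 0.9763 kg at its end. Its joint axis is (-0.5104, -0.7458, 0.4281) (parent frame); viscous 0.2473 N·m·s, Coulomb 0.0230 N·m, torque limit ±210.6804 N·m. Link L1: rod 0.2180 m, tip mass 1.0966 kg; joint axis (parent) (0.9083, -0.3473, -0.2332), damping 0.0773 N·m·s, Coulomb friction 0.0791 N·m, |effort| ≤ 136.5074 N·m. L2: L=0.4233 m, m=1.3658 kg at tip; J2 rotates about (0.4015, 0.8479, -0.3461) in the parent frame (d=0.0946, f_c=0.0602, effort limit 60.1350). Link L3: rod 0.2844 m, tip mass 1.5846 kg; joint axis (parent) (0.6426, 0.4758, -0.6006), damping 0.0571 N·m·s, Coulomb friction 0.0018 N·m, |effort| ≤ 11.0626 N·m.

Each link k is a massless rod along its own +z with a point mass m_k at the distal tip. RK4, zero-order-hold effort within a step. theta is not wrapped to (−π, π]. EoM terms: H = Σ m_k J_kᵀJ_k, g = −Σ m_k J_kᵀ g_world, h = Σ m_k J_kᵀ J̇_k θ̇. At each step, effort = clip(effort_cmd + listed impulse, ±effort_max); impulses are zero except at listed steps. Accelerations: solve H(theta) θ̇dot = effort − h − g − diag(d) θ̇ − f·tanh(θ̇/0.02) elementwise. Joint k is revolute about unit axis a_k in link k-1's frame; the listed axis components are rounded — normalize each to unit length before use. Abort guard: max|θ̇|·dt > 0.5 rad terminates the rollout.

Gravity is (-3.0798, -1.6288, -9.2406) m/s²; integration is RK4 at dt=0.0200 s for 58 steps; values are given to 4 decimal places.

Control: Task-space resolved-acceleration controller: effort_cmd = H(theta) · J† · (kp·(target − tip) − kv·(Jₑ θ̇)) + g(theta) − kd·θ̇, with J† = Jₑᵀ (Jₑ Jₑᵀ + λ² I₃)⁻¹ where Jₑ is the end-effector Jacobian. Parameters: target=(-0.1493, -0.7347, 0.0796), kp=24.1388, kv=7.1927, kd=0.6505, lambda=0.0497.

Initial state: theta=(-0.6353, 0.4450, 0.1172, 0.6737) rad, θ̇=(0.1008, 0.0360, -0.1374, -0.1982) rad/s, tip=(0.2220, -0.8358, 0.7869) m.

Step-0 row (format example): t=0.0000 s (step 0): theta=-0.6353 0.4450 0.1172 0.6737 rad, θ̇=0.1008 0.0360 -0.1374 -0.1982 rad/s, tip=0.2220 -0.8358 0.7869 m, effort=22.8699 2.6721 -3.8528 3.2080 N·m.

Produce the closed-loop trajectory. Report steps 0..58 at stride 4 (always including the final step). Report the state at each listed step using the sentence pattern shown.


t=0.0800 s (step 4): theta=-0.5276 0.4727 0.2335 0.8028 rad, θ̇=2.1763 0.7180 2.5490 2.2227 rad/s, tip=0.1946 -0.8267 0.7558 m, effort=13.8223 -5.7600 -5.8678 -0.9398 N·m.
t=0.1600 s (step 8): theta=-0.3418 0.5590 0.4450 0.9660 rad, θ̇=2.3085 1.4248 2.4588 1.8024 rad/s, tip=0.1410 -0.8109 0.6791 m, effort=8.0005 -12.1045 -5.9520 -2.2702 N·m.
t=0.2400 s (step 12): theta=-0.1720 0.6959 0.6015 1.0934 rad, θ̇=1.9164 1.9677 1.4013 1.4006 rad/s, tip=0.0793 -0.7945 0.5835 m, effort=6.9899 -17.9528 -6.3099 -3.0873 N·m.
t=0.3200 s (step 16): theta=-0.0371 0.8655 0.6682 1.1928 rad, θ̇=1.4568 2.2187 0.3008 1.0763 rad/s, tip=0.0218 -0.7815 0.4833 m, effort=7.3179 -22.2131 -5.8088 -3.4163 N·m.
t=0.4000 s (step 20): theta=0.0617 1.0410 0.6598 1.2649 rad, θ̇=1.0236 2.1221 -0.4367 0.7108 rad/s, tip=-0.0261 -0.7717 0.3886 m, effort=7.6953 -24.7319 -4.4806 -3.3524 N·m.
t=0.4800 s (step 24): theta=0.1284 1.1987 0.6101 1.3073 rad, θ̇=0.6599 1.8005 -0.7444 0.3537 rad/s, tip=-0.0639 -0.7639 0.3053 m, effort=7.7736 -25.8814 -2.9164 -3.0940 N·m.
t=0.5600 s (step 28): theta=0.1699 1.3272 0.5491 1.3250 rad, θ̇=0.3964 1.4114 -0.7480 0.1055 rad/s, tip=-0.0932 -0.7568 0.2360 m, effort=7.5490 -26.0807 -1.6079 -2.7987 N·m.
t=0.6400 s (step 32): theta=0.1943 1.4251 0.4944 1.3281 rad, θ̇=0.2278 1.0452 -0.6094 -0.0127 rad/s, tip=-0.1153 -0.7497 0.1811 m, effort=7.1411 -25.6579 -0.7190 -2.5304 N·m.
t=0.7200 s (step 36): theta=0.2081 1.4959 0.4525 1.3255 rad, θ̇=0.1277 0.7357 -0.4382 -0.0460 rad/s, tip=-0.1309 -0.7429 0.1399 m, effort=6.6692 -24.8778 -0.1939 -2.2969 N·m.
t=0.8000 s (step 40): theta=0.2158 1.5445 0.4238 1.3218 rad, θ̇=0.0699 0.4903 -0.2858 -0.0455 rad/s, tip=-0.1413 -0.7371 0.1107 m, effort=6.2161 -23.9582 0.0866 -2.0929 N·m.
t=0.8800 s (step 44): theta=0.2199 1.5759 0.4059 1.3185 rad, θ̇=0.0359 0.3046 -0.1677 -0.0368 rad/s, tip=-0.1476 -0.7326 0.0914 m, effort=5.8277 -23.0593 0.2244 -1.9211 N·m.
t=0.9600 s (step 48): theta=0.2218 1.5946 0.3960 1.3159 rad, θ̇=0.0151 0.1705 -0.0837 -0.0294 rad/s, tip=-0.1511 -0.7298 0.0796 m, effort=5.5212 -22.2756 0.2844 -1.7842 N·m.
t=1.0400 s (step 52): theta=0.2225 1.6044 0.3917 1.3138 rad, θ̇=0.0029 0.0789 -0.0287 -0.0245 rad/s, tip=-0.1525 -0.7283 0.0734 m, effort=5.2945 -21.6469 0.3035 -1.6821 N·m.
t=1.1200 s (step 56): theta=0.2225 1.6082 0.3907 1.3119 rad, θ̇=-0.0011 0.0222 -0.0002 -0.0219 rad/s, tip=-0.1528 -0.7278 0.0709 m, effort=5.1393 -21.1762 0.3176 -1.6111 N·m.
t=1.1600 s (step 58): theta=0.2225 1.6087 0.3908 1.3110 rad, θ̇=0.0005 0.0058 0.0050 -0.0234 rad/s, tip=-0.1527 -0.7279 0.0706 m.


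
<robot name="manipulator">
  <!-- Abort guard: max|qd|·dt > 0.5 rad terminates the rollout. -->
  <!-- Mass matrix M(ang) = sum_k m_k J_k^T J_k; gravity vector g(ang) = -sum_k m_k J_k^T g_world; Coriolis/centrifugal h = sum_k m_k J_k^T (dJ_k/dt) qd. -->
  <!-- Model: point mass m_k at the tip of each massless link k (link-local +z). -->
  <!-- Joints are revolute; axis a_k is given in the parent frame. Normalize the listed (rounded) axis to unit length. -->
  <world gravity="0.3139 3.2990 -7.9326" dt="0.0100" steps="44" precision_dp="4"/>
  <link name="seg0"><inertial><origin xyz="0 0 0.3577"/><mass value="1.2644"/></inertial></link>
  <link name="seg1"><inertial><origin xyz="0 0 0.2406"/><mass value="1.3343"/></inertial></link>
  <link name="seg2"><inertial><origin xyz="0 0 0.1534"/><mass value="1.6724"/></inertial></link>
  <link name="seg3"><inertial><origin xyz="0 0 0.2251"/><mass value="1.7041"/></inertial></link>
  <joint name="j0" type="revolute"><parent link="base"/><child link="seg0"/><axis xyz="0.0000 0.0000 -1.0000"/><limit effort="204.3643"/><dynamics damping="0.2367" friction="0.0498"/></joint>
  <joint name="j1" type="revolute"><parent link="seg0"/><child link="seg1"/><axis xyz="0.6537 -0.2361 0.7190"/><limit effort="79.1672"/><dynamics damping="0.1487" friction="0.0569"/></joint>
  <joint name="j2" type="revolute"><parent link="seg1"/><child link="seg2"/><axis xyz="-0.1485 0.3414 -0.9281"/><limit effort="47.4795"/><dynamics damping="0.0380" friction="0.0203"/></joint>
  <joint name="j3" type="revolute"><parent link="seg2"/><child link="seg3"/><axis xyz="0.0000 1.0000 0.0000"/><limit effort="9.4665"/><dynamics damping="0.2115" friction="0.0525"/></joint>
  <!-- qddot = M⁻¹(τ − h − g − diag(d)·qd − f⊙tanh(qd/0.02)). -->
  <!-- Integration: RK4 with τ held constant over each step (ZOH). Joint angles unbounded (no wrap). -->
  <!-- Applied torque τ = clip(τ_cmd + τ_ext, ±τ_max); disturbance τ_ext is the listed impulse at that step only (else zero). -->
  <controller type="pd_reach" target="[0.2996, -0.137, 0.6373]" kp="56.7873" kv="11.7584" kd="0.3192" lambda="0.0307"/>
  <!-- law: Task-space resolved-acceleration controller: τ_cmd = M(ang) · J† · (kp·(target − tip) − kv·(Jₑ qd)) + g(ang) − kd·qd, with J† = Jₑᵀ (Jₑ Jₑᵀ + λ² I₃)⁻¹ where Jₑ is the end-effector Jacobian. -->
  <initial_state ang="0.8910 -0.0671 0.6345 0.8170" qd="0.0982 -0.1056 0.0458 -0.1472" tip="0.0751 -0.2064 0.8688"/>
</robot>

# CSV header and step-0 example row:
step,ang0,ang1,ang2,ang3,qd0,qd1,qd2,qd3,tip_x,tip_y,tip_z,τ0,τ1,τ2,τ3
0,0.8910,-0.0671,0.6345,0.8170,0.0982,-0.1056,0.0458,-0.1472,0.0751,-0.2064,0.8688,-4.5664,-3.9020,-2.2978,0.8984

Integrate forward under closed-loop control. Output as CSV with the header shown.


step,ang0,ang1,ang2,ang3,qd0,qd1,qd2,qd3,tip_x,tip_y,tip_z,τ0,τ1,τ2,τ3
1,0.8905,-0.0685,0.6310,0.8196,-0.2186,-0.1674,-0.7068,0.6410,0.0758,-0.2062,0.8685,-3.7927,-2.6491,-1.8376,0.3625
2,0.8846,-0.0699,0.6244,0.8279,-0.9275,-0.1281,-0.6471,1.0449,0.0778,-0.2061,0.8673,-2.9536,-1.4145,-1.6583,0.0329
3,0.8740,-0.0712,0.6159,0.8408,-1.1967,-0.1246,-1.0437,1.5095,0.0808,-0.2059,0.8653,-2.3616,-0.5200,-1.3435,-0.2699
4,0.8599,-0.0722,0.6054,0.8572,-1.6094,-0.0760,-1.0540,1.7811,0.0847,-0.2056,0.8628,-1.7758,0.2731,-1.1651,-0.4778
5,0.8429,-0.0728,0.5938,0.8764,-1.7815,-0.0484,-1.2666,2.0646,0.0892,-0.2051,0.8597,-1.3369,0.8205,-0.9292,-0.6732
6,0.8239,-0.0730,0.5811,0.8980,-2.0054,-0.0052,-1.2748,2.2415,0.0942,-0.2045,0.8563,-0.9221,1.2543,-0.7674,-0.8249
7,0.8035,-0.0730,0.5678,0.9213,-2.0802,0.0146,-1.3837,2.4165,0.0995,-0.2037,0.8525,-0.6023,1.5074,-0.5788,-0.9743
8,0.7821,-0.0727,0.5541,0.9459,-2.1872,0.0344,-1.3539,2.5209,0.1051,-0.2027,0.8483,-0.3016,1.6674,-0.4411,-1.1021
9,0.7602,-0.0724,0.5405,0.9716,-2.2058,0.0338,-1.3725,2.6176,0.1108,-0.2014,0.8440,-0.0623,1.6897,-0.2919,-1.2318
10,0.7380,-0.0721,0.5271,0.9981,-2.2371,0.0236,-1.3106,2.6700,0.1166,-0.2000,0.8394,0.1589,1.6335,-0.1737,-1.3518
11,0.7157,-0.0720,0.5142,1.0250,-2.2197,-0.0066,-1.2655,2.7104,0.1224,-0.1983,0.8346,0.3412,1.4801,-0.0539,-1.4731
12,0.6936,-0.0723,0.5020,1.0521,-2.2085,-0.0504,-1.1724,2.7210,0.1281,-0.1965,0.8297,0.5089,1.2681,0.0457,-1.5890
13,0.6718,-0.0731,0.4905,1.0794,-2.1481,-0.1219,-1.1093,2.7261,0.1338,-0.1944,0.8247,0.6434,0.9858,0.1513,-1.7064
14,0.6506,-0.0748,0.4800,1.1065,-2.0962,-0.2156,-1.0056,2.7055,0.1393,-0.1922,0.8196,0.7696,0.6756,0.2386,-1.8173
15,0.6301,-0.0776,0.4703,1.1334,-2.0112,-0.3386,-0.9226,2.6781,0.1446,-0.1899,0.8144,0.8737,0.3233,0.3285,-1.9265
16,0.6104,-0.0817,0.4616,1.1600,-1.9307,-0.4868,-0.8165,2.6320,0.1498,-0.1874,0.8092,0.9722,-0.0434,0.4061,-2.0285
17,0.5917,-0.0875,0.4538,1.1861,-1.8229,-0.6650,-0.7335,2.5810,0.1548,-0.1848,0.8039,1.0551,-0.4374,0.4876,-2.1263
18,0.5740,-0.0952,0.4470,1.2115,-1.7195,-0.8696,-0.6369,2.5152,0.1597,-0.1821,0.7987,1.1366,-0.8358,0.5607,-2.2153
19,0.5575,-0.1051,0.4409,1.2364,-1.5882,-1.1050,-0.5712,2.4471,0.1643,-0.1793,0.7936,1.2074,-1.2489,0.6415,-2.2980
20,0.5423,-0.1174,0.4356,1.2604,-1.4703,-1.3656,-0.4872,2.3641,0.1687,-0.1765,0.7884,1.2859,-1.6418,0.7134,-2.3693
21,0.5284,-0.1325,0.4308,1.2837,-1.3163,-1.6566,-0.4511,2.2828,0.1730,-0.1737,0.7834,1.3592,-2.0131,0.7994,-2.4335
22,0.5158,-0.1507,0.4268,1.3060,-1.2140,-1.9645,-0.3552,2.1788,0.1771,-0.1709,0.7784,1.4634,-2.2906,0.8624,-2.4818
23,0.5048,-0.1720,0.4229,1.3274,-1.0340,-2.2995,-0.3685,2.0894,0.1810,-0.1681,0.7736,1.5628,-2.4534,0.9582,-2.5257
24,0.4947,-0.1967,0.4200,1.3476,-1.0058,-2.6267,-0.2035,1.9588,0.1849,-0.1653,0.7688,1.7355,-2.4228,0.9891,-2.5462
25,0.4863,-0.2247,0.4167,1.3669,-0.7792,-2.9733,-0.3147,1.8731,0.1887,-0.1626,0.7642,1.8807,-2.1243,1.1020,-2.5713
26,0.4783,-0.2560,0.4146,1.3849,-0.8317,-3.2731,-0.0916,1.7293,0.1924,-0.1599,0.7597,2.1333,-1.6904,1.0986,-2.5665
27,0.4714,-0.2902,0.4126,1.4018,-0.6341,-3.5687,-0.2238,1.6408,0.1961,-0.1573,0.7553,2.3366,-0.9309,1.1997,-2.5697
28,0.4651,-0.3271,0.4107,1.4176,-0.6344,-3.8008,-0.1271,1.5197,0.1998,-0.1548,0.7510,2.6037,-0.1976,1.2233,-2.5511
29,0.4593,-0.3660,0.4092,1.4324,-0.5619,-3.9928,-0.1556,1.4187,0.2034,-0.1524,0.7468,2.8462,0.6183,1.2841,-2.5297
30,0.4540,-0.4067,0.4074,1.4461,-0.5185,-4.1329,-0.1696,1.3185,0.2071,-0.1501,0.7427,3.0833,1.3660,1.3406,-2.4996
31,0.4490,-0.4485,0.4056,1.4588,-0.4825,-4.2273,-0.1927,1.2227,0.2107,-0.1479,0.7388,3.3029,2.0288,1.4018,-2.4630
32,0.4444,-0.4910,0.4034,1.4705,-0.4537,-4.2818,-0.2199,1.1309,0.2143,-0.1458,0.7349,3.5020,2.5950,1.4664,-2.4209
33,0.4400,-0.5339,0.4011,1.4814,-0.4308,-4.3028,-0.2480,1.0429,0.2179,-0.1438,0.7311,3.6796,3.0685,1.5328,-2.3744
34,0.4358,-0.5769,0.3984,1.4914,-0.4125,-4.2966,-0.2749,0.9587,0.2215,-0.1419,0.7275,3.8359,3.4602,1.5998,-2.3245
35,0.4318,-0.6198,0.3955,1.5006,-0.3978,-4.2685,-0.2994,0.8784,0.2251,-0.1402,0.7239,3.9715,3.7825,1.6660,-2.2721
36,0.4279,-0.6622,0.3924,1.5090,-0.3856,-4.2230,-0.3207,0.8022,0.2286,-0.1386,0.7204,4.0876,4.0469,1.7304,-2.2181
37,0.4241,-0.7041,0.3891,1.5167,-0.3752,-4.1635,-0.3386,0.7303,0.2321,-0.1371,0.7170,4.1853,4.2636,1.7922,-2.1633
38,0.4204,-0.7454,0.3856,1.5236,-0.3661,-4.0931,-0.3528,0.6626,0.2355,-0.1358,0.7138,4.2661,4.4405,1.8508,-2.1084
39,0.4167,-0.7860,0.3821,1.5299,-0.3577,-4.0140,-0.3636,0.5992,0.2389,-0.1346,0.7105,4.3312,4.5844,1.9059,-2.0539
40,0.4132,-0.8257,0.3784,1.5356,-0.3497,-3.9281,-0.3711,0.5403,0.2422,-0.1335,0.7074,4.3821,4.7003,1.9571,-2.0002
41,0.4098,-0.8645,0.3746,1.5408,-0.3418,-3.8367,-0.3755,0.4856,0.2454,-0.1325,0.7044,4.4202,4.7926,2.0043,-1.9479
42,0.4064,-0.9024,0.3709,1.5454,-0.3340,-3.7413,-0.3773,0.4352,0.2486,-0.1317,0.7014,4.4467,4.8646,2.0475,-1.8971
43,0.4031,-0.9393,0.3671,1.5495,-0.3260,-3.6426,-0.3766,0.3889,0.2517,-0.1310,0.6986,4.4630,4.9190,2.0866,-1.8481
44,0.3999,-0.9752,0.3634,1.5532,-0.3178,-3.5415,-0.3737,0.3466,0.2547,-0.1304,0.6958,,,,


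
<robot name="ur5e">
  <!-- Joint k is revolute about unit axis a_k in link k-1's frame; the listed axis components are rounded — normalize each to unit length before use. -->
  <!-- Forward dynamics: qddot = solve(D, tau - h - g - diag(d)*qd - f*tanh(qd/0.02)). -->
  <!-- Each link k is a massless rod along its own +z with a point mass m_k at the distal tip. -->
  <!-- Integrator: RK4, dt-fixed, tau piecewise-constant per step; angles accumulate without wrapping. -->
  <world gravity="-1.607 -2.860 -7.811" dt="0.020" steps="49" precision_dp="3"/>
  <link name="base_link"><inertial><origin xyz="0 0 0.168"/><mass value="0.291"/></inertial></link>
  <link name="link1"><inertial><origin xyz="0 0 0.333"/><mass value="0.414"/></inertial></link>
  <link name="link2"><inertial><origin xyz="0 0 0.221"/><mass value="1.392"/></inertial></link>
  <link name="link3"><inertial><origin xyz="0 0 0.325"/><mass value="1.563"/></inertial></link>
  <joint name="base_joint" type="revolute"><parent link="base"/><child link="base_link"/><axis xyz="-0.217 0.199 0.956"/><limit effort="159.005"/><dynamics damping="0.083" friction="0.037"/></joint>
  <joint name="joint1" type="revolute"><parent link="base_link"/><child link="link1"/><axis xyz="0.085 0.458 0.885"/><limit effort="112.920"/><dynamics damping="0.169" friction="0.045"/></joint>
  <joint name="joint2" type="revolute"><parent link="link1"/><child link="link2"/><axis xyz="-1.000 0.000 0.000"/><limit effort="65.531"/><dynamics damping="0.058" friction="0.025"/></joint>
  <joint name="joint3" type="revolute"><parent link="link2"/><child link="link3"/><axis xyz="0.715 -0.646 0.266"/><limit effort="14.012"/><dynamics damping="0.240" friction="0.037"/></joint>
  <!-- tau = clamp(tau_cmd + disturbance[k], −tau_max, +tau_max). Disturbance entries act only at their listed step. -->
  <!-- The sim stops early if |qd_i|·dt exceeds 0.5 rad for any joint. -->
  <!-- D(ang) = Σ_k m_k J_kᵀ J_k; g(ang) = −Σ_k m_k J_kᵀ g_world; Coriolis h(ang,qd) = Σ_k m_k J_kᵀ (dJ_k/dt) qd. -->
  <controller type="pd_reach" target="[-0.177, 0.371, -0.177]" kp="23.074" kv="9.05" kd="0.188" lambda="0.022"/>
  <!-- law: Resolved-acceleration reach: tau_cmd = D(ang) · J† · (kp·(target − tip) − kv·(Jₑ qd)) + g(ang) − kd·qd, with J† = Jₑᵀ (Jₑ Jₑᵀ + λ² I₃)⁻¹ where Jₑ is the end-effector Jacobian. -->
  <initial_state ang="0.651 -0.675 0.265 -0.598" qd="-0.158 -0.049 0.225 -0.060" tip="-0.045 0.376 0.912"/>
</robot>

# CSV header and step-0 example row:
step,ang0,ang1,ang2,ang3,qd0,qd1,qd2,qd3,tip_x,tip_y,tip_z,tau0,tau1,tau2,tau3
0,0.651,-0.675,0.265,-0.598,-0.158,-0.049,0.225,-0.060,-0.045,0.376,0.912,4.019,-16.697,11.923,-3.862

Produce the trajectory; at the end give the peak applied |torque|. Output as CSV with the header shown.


step,ang0,ang1,ang2,ang3,qd0,qd1,qd2,qd3,tip_x,tip_y,tip_z,tau0,tau1,tau2,tau3
1,0.654,-0.728,0.267,-0.631,0.541,-5.202,0.028,-3.131,-0.045,0.377,0.907,3.202,-11.744,9.173,-2.334
2,0.676,-0.866,0.269,-0.711,1.777,-8.476,0.147,-4.956,-0.046,0.378,0.893,2.240,-6.384,6.571,-1.226
3,0.728,-1.050,0.276,-0.819,3.533,-9.950,0.664,-5.782,-0.049,0.378,0.874,1.021,-1.957,4.497,-0.497
4,0.814,-1.252,0.299,-0.933,5.095,-10.343,1.748,-5.553,-0.054,0.378,0.850,-0.076,0.922,2.977,-0.088
5,0.929,-1.459,0.348,-1.035,6.434,-10.375,3.218,-4.611,-0.060,0.377,0.822,-0.864,2.638,1.719,0.149
6,1.070,-1.665,0.429,-1.114,7.661,-10.384,4.892,-3.182,-0.067,0.377,0.793,-1.241,3.614,0.526,0.296
7,1.234,-1.873,0.543,-1.160,8.774,-10.405,6.532,-1.368,-0.074,0.376,0.763,-1.086,4.126,-0.699,0.384
8,1.418,-2.078,0.685,-1.168,9.482,-10.002,7.596,0.534,-0.079,0.376,0.734,-0.222,4.333,-1.979,0.468
9,1.605,-2.260,0.835,-1.146,8.950,-7.774,7.027,1.303,-0.082,0.375,0.707,1.284,4.112,-3.123,0.749
10,1.766,-2.373,0.955,-1.133,6.984,-3.265,4.708,-0.329,-0.081,0.375,0.682,2.265,3.158,-3.611,1.345
11,1.893,-2.405,1.031,-1.158,5.659,-0.011,3.038,-2.200,-0.079,0.376,0.656,1.633,2.008,-3.369,1.742
12,2.003,-2.395,1.088,-1.209,5.417,1.005,2.670,-2.827,-0.079,0.377,0.629,0.238,1.126,-2.946,1.740
13,2.111,-2.371,1.142,-1.265,5.358,1.292,2.757,-2.838,-0.081,0.377,0.600,-1.042,0.376,-2.684,1.548
14,2.216,-2.344,1.199,-1.320,5.183,1.441,2.960,-2.598,-0.085,0.378,0.570,-2.023,-0.320,-2.607,1.254
15,2.316,-2.314,1.260,-1.368,4.867,1.570,3.189,-2.219,-0.090,0.378,0.539,-2.717,-0.965,-2.664,0.880
16,2.410,-2.282,1.326,-1.408,4.442,1.681,3.411,-1.743,-0.096,0.378,0.509,-3.169,-1.546,-2.799,0.438
17,2.494,-2.247,1.397,-1.438,3.947,1.759,3.601,-1.200,-0.103,0.378,0.479,-3.424,-2.050,-2.969,-0.053
18,2.567,-2.211,1.470,-1.456,3.417,1.798,3.735,-0.621,-0.111,0.378,0.450,-3.530,-2.473,-3.147,-0.567
19,2.630,-2.175,1.545,-1.463,2.879,1.807,3.795,-0.046,-0.118,0.378,0.422,-3.537,-2.819,-3.316,-1.073
20,2.682,-2.138,1.621,-1.459,2.334,1.863,3.760,0.432,-0.125,0.378,0.394,-3.488,-3.107,-3.470,-1.529
21,2.724,-2.101,1.695,-1.446,1.840,1.869,3.670,0.881,-0.131,0.378,0.367,-3.424,-3.330,-3.595,-1.949
22,2.756,-2.063,1.767,-1.425,1.391,1.862,3.525,1.266,-0.137,0.377,0.341,-3.364,-3.507,-3.691,-2.320
23,2.780,-2.026,1.836,-1.397,0.986,1.854,3.337,1.578,-0.143,0.377,0.315,-3.318,-3.646,-3.757,-2.638
24,2.796,-1.989,1.900,-1.363,0.624,1.841,3.119,1.823,-0.148,0.375,0.290,-3.289,-3.751,-3.793,-2.901
25,2.805,-1.952,1.960,-1.325,0.302,1.818,2.884,2.010,-0.152,0.374,0.266,-3.272,-3.826,-3.801,-3.113
26,2.808,-1.915,2.015,-1.284,0.017,1.781,2.642,2.150,-0.156,0.372,0.243,-3.264,-3.871,-3.784,-3.275
27,2.806,-1.880,2.066,-1.240,-0.208,1.694,2.408,2.263,-0.159,0.369,0.221,-3.271,-3.888,-3.745,-3.392
28,2.800,-1.847,2.112,-1.194,-0.422,1.634,2.174,2.318,-0.162,0.366,0.200,-3.272,-3.887,-3.693,-3.460
29,2.789,-1.815,2.153,-1.147,-0.618,1.572,1.949,2.342,-0.164,0.362,0.180,-3.263,-3.867,-3.629,-3.489
30,2.775,-1.784,2.190,-1.100,-0.795,1.506,1.738,2.343,-0.165,0.359,0.161,-3.244,-3.830,-3.559,-3.484
31,2.757,-1.754,2.223,-1.054,-0.955,1.438,1.542,2.325,-0.166,0.355,0.144,-3.217,-3.778,-3.486,-3.449
32,2.737,-1.726,2.252,-1.008,-1.097,1.368,1.363,2.293,-0.167,0.351,0.128,-3.182,-3.716,-3.415,-3.388
33,2.714,-1.700,2.277,-0.962,-1.221,1.299,1.202,2.249,-0.168,0.347,0.114,-3.143,-3.644,-3.347,-3.306
34,2.688,-1.674,2.300,-0.918,-1.328,1.232,1.060,2.196,-0.168,0.343,0.100,-3.101,-3.568,-3.286,-3.208
35,2.661,-1.650,2.320,-0.874,-1.417,1.166,0.935,2.137,-0.168,0.339,0.088,-3.059,-3.488,-3.231,-3.097
36,2.632,-1.628,2.337,-0.832,-1.490,1.103,0.826,2.075,-0.168,0.336,0.077,-3.017,-3.406,-3.185,-2.977
37,2.601,-1.606,2.353,-0.791,-1.548,1.043,0.733,2.011,-0.167,0.333,0.067,-2.978,-3.325,-3.146,-2.852
38,2.570,-1.586,2.367,-0.751,-1.593,0.986,0.653,1.948,-0.167,0.330,0.058,-2.941,-3.245,-3.116,-2.723
39,2.537,-1.567,2.379,-0.713,-1.627,0.933,0.585,1.887,-0.166,0.328,0.049,-2.908,-3.167,-3.094,-2.594
40,2.505,-1.549,2.390,-0.676,-1.651,0.884,0.528,1.829,-0.166,0.326,0.042,-2.879,-3.093,-3.079,-2.465
41,2.471,-1.532,2.400,-0.639,-1.667,0.838,0.481,1.774,-0.165,0.324,0.035,-2.853,-3.022,-3.071,-2.338
42,2.438,-1.516,2.410,-0.604,-1.677,0.796,0.442,1.725,-0.164,0.322,0.029,-2.832,-2.955,-3.069,-2.213
43,2.404,-1.500,2.418,-0.570,-1.682,0.758,0.410,1.680,-0.163,0.321,0.023,-2.813,-2.892,-3.073,-2.091
44,2.371,-1.485,2.426,-0.537,-1.684,0.724,0.386,1.641,-0.162,0.320,0.018,-2.798,-2.832,-3.082,-1.971
45,2.337,-1.471,2.434,-0.504,-1.685,0.693,0.366,1.608,-0.161,0.319,0.014,-2.786,-2.776,-3.096,-1.854
46,2.303,-1.458,2.441,-0.472,-1.684,0.666,0.353,1.580,-0.160,0.318,0.009,-2.777,-2.724,-3.114,-1.740
47,2.269,-1.445,2.448,-0.441,-1.683,0.643,0.343,1.558,-0.159,0.317,0.006,-2.770,-2.674,-3.136,-1.627
48,2.236,-1.432,2.455,-0.409,-1.682,0.622,0.339,1.542,-0.158,0.317,0.002,-2.766,-2.628,-3.160,-1.516
49,2.202,-1.420,2.462,-0.379,-1.683,0.605,0.338,1.531,-0.156,0.317,-0.001,,,,
# max |tau| (N·m): 16.697
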